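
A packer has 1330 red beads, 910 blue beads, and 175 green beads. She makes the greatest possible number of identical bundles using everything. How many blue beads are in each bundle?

Number of bundles = gcd(1330, 910, 175).
1330 = 2 × 5 × 7 × 19
910 = 2 × 5 × 7 × 13
175 = 5^2 × 7
gcd(1330, 910, 175) = 5 × 7 = 35.
blue beads per bundle = 910 / 35 = 26.

26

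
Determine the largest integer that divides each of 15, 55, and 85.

5

15 = 3 × 5
55 = 5 × 11
85 = 5 × 17
gcd(15, 55, 85) = 5.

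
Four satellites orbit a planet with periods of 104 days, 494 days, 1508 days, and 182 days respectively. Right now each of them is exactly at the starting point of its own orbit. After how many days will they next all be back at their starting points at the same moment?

401128 days

We need the least common multiple of the intervals.
104 = 2^3 × 13
494 = 2 × 13 × 19
1508 = 2^2 × 13 × 29
182 = 2 × 7 × 13
LCM(104, 494, 1508, 182) = 2^3 × 7 × 13 × 19 × 29 = 401128.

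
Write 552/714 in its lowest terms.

552 = 2^3 × 3 × 23
714 = 2 × 3 × 7 × 17
gcd(552, 714) = 2 × 3 = 6.
Divide numerator and denominator by 6: 552/714 = 92/119.

92/119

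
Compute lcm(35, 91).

455

35 = 5 × 7
91 = 7 × 13
LCM(35, 91) = 5 × 7 × 13 = 455.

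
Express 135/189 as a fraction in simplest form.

135 = 3^3 × 5
189 = 3^3 × 7
gcd(135, 189) = 3^3 = 27.
Divide numerator and denominator by 27: 135/189 = 5/7.

5/7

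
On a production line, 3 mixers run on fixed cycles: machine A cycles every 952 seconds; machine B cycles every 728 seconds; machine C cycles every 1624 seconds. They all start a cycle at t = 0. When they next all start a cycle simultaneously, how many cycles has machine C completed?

221 cycles

The first common completion time is the LCM of the periods.
952 = 2^3 × 7 × 17
728 = 2^3 × 7 × 13
1624 = 2^3 × 7 × 29
LCM(952, 728, 1624) = 2^3 × 7 × 13 × 17 × 29 = 358904.
Cycles for period 1624: 358904 / 1624 = 221.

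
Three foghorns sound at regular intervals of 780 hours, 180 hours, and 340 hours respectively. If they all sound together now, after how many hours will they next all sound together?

The first simultaneous occurrence is after LCM of the individual periods.
780 = 2^2 × 3 × 5 × 13
180 = 2^2 × 3^2 × 5
340 = 2^2 × 5 × 17
LCM(780, 180, 340) = 2^2 × 3^2 × 5 × 13 × 17 = 39780.

39780 hours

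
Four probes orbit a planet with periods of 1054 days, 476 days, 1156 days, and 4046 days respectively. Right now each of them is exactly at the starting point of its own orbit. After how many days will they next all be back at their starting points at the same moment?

The first simultaneous occurrence is after LCM of the individual periods.
1054 = 2 × 17 × 31
476 = 2^2 × 7 × 17
1156 = 2^2 × 17^2
4046 = 2 × 7 × 17^2
LCM(1054, 476, 1156, 4046) = 2^2 × 7 × 17^2 × 31 = 250852.

250852 days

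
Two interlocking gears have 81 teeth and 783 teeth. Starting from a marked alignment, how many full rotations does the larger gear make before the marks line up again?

They are all back at their starting positions together after one LCM of the periods.
81 = 3^4
783 = 3^3 × 29
LCM(81, 783) = 3^4 × 29 = 2349.
Rotations for period 783: 2349 / 783 = 3.

3 rotations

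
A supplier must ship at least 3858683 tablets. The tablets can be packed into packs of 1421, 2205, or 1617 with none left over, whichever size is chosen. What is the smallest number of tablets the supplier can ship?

4220370

The number of tablets must be a common multiple of 1421, 2205, and 1617, so a multiple of their LCM.
1421 = 7^2 × 29
2205 = 3^2 × 5 × 7^2
1617 = 3 × 7^2 × 11
LCM(1421, 2205, 1617) = 3^2 × 5 × 7^2 × 11 × 29 = 703395.
Smallest multiple of 703395 that is ≥ 3858683: ⌈3858683/703395⌉ × 703395 = 6 × 703395 = 4220370.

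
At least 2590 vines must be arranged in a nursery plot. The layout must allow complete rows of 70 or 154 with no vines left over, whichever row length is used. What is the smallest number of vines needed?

3080

The number of vines must be a common multiple of 70 and 154, so a multiple of their LCM.
70 = 2 × 5 × 7
154 = 2 × 7 × 11
LCM(70, 154) = 2 × 5 × 7 × 11 = 770.
Smallest multiple of 770 that is ≥ 2590: ⌈2590/770⌉ × 770 = 4 × 770 = 3080.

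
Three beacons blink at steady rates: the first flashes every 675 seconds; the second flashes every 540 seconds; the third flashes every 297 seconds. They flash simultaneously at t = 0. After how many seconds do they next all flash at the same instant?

The first simultaneous occurrence is after LCM of the individual periods.
675 = 3^3 × 5^2
540 = 2^2 × 3^3 × 5
297 = 3^3 × 11
LCM(675, 540, 297) = 2^2 × 3^3 × 5^2 × 11 = 29700.

29700 seconds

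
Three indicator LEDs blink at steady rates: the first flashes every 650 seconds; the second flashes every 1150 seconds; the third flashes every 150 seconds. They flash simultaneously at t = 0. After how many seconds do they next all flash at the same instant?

44850 seconds

They coincide at every common multiple of the periods; the first is the LCM.
650 = 2 × 5^2 × 13
1150 = 2 × 5^2 × 23
150 = 2 × 3 × 5^2
LCM(650, 1150, 150) = 2 × 3 × 5^2 × 13 × 23 = 44850.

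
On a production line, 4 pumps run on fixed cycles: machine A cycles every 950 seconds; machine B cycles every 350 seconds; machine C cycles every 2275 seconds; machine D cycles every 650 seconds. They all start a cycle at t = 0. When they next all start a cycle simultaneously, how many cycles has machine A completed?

91 cycles

They are all back at their starting positions together after one LCM of the periods.
950 = 2 × 5^2 × 19
350 = 2 × 5^2 × 7
2275 = 5^2 × 7 × 13
650 = 2 × 5^2 × 13
LCM(950, 350, 2275, 650) = 2 × 5^2 × 7 × 13 × 19 = 86450.
Cycles for period 950: 86450 / 950 = 91.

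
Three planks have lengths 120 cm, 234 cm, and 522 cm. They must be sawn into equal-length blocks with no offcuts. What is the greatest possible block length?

6 cm

The block length must divide every plank, so the greatest is gcd(120, 234, 522).
120 = 2^3 × 3 × 5
234 = 2 × 3^2 × 13
522 = 2 × 3^2 × 29
gcd(120, 234, 522) = 2 × 3 = 6.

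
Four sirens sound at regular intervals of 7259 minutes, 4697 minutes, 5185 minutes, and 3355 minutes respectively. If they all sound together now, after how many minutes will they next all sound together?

399245 minutes

The first simultaneous occurrence is after LCM of the individual periods.
7259 = 7 × 17 × 61
4697 = 7 × 11 × 61
5185 = 5 × 17 × 61
3355 = 5 × 11 × 61
LCM(7259, 4697, 5185, 3355) = 5 × 7 × 11 × 17 × 61 = 399245.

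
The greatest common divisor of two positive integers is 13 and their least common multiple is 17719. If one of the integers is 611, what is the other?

377

For two integers, gcd × lcm = product, so the other is (13 × 17719) / 611 = 230347 / 611 = 377.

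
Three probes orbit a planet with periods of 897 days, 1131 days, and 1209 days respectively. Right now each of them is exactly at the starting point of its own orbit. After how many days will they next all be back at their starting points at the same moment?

806403 days

They coincide at every common multiple of the periods; the first is the LCM.
897 = 3 × 13 × 23
1131 = 3 × 13 × 29
1209 = 3 × 13 × 31
LCM(897, 1131, 1209) = 3 × 13 × 23 × 29 × 31 = 806403.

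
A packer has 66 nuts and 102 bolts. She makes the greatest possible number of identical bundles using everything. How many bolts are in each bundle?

17

Number of bundles = gcd(66, 102).
66 = 2 × 3 × 11
102 = 2 × 3 × 17
gcd(66, 102) = 2 × 3 = 6.
bolts per bundle = 102 / 6 = 17.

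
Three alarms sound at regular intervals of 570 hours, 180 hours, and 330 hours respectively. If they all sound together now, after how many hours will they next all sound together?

37620 hours

We need the least common multiple of the intervals.
570 = 2 × 3 × 5 × 19
180 = 2^2 × 3^2 × 5
330 = 2 × 3 × 5 × 11
LCM(570, 180, 330) = 2^2 × 3^2 × 5 × 11 × 19 = 37620.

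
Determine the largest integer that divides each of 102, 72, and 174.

6

102 = 2 × 3 × 17
72 = 2^3 × 3^2
174 = 2 × 3 × 29
gcd(102, 72, 174) = 2 × 3 = 6.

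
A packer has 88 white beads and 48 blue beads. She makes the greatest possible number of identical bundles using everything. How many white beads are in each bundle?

11

Number of bundles = gcd(88, 48).
88 = 2^3 × 11
48 = 2^4 × 3
gcd(88, 48) = 2^3 = 8.
white beads per bundle = 88 / 8 = 11.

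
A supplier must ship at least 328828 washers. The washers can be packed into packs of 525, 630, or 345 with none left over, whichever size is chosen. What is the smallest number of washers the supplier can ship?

The number of washers must be a common multiple of 525, 630, and 345, so a multiple of their LCM.
525 = 3 × 5^2 × 7
630 = 2 × 3^2 × 5 × 7
345 = 3 × 5 × 23
LCM(525, 630, 345) = 2 × 3^2 × 5^2 × 7 × 23 = 72450.
Smallest multiple of 72450 that is ≥ 328828: ⌈328828/72450⌉ × 72450 = 5 × 72450 = 362250.

362250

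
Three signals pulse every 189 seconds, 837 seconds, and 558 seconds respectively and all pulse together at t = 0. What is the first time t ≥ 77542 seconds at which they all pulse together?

82026 seconds

Joint pulses occur at multiples of LCM(189, 837, 558).
189 = 3^3 × 7
837 = 3^3 × 31
558 = 2 × 3^2 × 31
LCM(189, 837, 558) = 2 × 3^3 × 7 × 31 = 11718.
Smallest multiple of 11718 that is ≥ 77542: ⌈77542/11718⌉ × 11718 = 7 × 11718 = 82026.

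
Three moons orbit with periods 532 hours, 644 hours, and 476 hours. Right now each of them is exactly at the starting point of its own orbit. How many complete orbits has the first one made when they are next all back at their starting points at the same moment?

The first common completion time is the LCM of the periods.
532 = 2^2 × 7 × 19
644 = 2^2 × 7 × 23
476 = 2^2 × 7 × 17
LCM(532, 644, 476) = 2^2 × 7 × 17 × 19 × 23 = 208012.
Orbits for period 532: 208012 / 532 = 391.

391 orbits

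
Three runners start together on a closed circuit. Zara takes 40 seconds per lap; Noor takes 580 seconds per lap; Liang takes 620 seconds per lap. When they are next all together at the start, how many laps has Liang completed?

58 laps

All finish a whole number of cycles simultaneously at t = LCM of the periods.
40 = 2^3 × 5
580 = 2^2 × 5 × 29
620 = 2^2 × 5 × 31
LCM(40, 580, 620) = 2^3 × 5 × 29 × 31 = 35960.
Laps for period 620: 35960 / 620 = 58.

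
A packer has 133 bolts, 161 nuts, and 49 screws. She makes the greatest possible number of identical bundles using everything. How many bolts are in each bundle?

Number of bundles = gcd(133, 161, 49).
133 = 7 × 19
161 = 7 × 23
49 = 7^2
gcd(133, 161, 49) = 7.
bolts per bundle = 133 / 7 = 19.

19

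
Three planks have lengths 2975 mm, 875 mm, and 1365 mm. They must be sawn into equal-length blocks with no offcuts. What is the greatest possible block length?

35 mm

This is the greatest common divisor of 2975, 875, and 1365.
2975 = 5^2 × 7 × 17
875 = 5^3 × 7
1365 = 3 × 5 × 7 × 13
gcd(2975, 875, 1365) = 5 × 7 = 35.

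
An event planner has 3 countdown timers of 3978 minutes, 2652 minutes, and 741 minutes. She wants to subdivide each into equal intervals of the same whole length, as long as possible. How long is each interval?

39 minutes

The interval must divide each timer length; the longest such is the gcd.
3978 = 2 × 3^2 × 13 × 17
2652 = 2^2 × 3 × 13 × 17
741 = 3 × 13 × 19
gcd(3978, 2652, 741) = 3 × 13 = 39.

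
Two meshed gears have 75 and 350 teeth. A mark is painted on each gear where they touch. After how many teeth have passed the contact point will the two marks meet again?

We need the least common multiple of the intervals.
75 = 3 × 5^2
350 = 2 × 5^2 × 7
LCM(75, 350) = 2 × 3 × 5^2 × 7 = 1050.

1050 teeth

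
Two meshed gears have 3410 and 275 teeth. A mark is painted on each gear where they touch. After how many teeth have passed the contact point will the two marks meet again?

The first simultaneous occurrence is after LCM of the individual periods.
3410 = 2 × 5 × 11 × 31
275 = 5^2 × 11
LCM(3410, 275) = 2 × 5^2 × 11 × 31 = 17050.

17050 teeth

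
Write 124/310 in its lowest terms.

2/5

124 = 2^2 × 31
310 = 2 × 5 × 31
gcd(124, 310) = 2 × 31 = 62.
Divide numerator and denominator by 62: 124/310 = 2/5.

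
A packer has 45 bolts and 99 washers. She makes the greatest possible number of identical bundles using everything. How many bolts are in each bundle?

Number of bundles = gcd(45, 99).
45 = 3^2 × 5
99 = 3^2 × 11
gcd(45, 99) = 3^2 = 9.
bolts per bundle = 45 / 9 = 5.

5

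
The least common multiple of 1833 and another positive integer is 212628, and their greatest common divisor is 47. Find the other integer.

gcd × lcm = product of the two integers, so the other integer is (47 × 212628) / 1833 = 5452.

5452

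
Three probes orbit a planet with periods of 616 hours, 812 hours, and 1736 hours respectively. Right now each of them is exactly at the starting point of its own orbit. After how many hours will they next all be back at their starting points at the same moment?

553784 hours

They coincide at every common multiple of the periods; the first is the LCM.
616 = 2^3 × 7 × 11
812 = 2^2 × 7 × 29
1736 = 2^3 × 7 × 31
LCM(616, 812, 1736) = 2^3 × 7 × 11 × 29 × 31 = 553784.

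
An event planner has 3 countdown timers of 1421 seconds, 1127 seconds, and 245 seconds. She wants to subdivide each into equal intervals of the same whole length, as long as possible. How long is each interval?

The interval must divide each timer length; the longest such is the gcd.
1421 = 7^2 × 29
1127 = 7^2 × 23
245 = 5 × 7^2
gcd(1421, 1127, 245) = 7^2 = 49.

49 seconds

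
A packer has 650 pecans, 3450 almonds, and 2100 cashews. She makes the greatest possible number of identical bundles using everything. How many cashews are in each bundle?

42

Number of bundles = gcd(650, 3450, 2100).
650 = 2 × 5^2 × 13
3450 = 2 × 3 × 5^2 × 23
2100 = 2^2 × 3 × 5^2 × 7
gcd(650, 3450, 2100) = 2 × 5^2 = 50.
cashews per bundle = 2100 / 50 = 42.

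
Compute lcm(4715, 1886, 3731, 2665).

858130

4715 = 5 × 23 × 41
1886 = 2 × 23 × 41
3731 = 7 × 13 × 41
2665 = 5 × 13 × 41
LCM(4715, 1886, 3731, 2665) = 2 × 5 × 7 × 13 × 23 × 41 = 858130.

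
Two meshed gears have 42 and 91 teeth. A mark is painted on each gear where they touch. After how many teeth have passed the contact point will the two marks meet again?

The first simultaneous occurrence is after LCM of the individual periods.
42 = 2 × 3 × 7
91 = 7 × 13
LCM(42, 91) = 2 × 3 × 7 × 13 = 546.

546 teeth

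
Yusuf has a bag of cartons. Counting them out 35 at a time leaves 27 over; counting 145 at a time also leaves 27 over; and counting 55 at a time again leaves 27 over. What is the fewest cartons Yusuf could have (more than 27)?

N − 27 must be a common multiple of 35, 145, and 55.
35 = 5 × 7
145 = 5 × 29
55 = 5 × 11
LCM(35, 145, 55) = 5 × 7 × 11 × 29 = 11165.
Smallest N > 27 is LCM + 27 = 11165 + 27 = 11192.

11192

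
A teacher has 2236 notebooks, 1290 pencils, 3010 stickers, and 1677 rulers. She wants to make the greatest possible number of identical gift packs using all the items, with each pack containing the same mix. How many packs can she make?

43 packs

The pack count must divide each quantity, so the greatest is gcd(2236, 1290, 3010, 1677).
2236 = 2^2 × 13 × 43
1290 = 2 × 3 × 5 × 43
3010 = 2 × 5 × 7 × 43
1677 = 3 × 13 × 43
gcd(2236, 1290, 3010, 1677) = 43.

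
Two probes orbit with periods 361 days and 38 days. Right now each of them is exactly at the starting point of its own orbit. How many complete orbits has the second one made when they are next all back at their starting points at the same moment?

They are all back at their starting positions together after one LCM of the periods.
361 = 19^2
38 = 2 × 19
LCM(361, 38) = 2 × 19^2 = 722.
Orbits for period 38: 722 / 38 = 19.

19 orbits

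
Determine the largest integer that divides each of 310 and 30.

310 = 2 × 5 × 31
30 = 2 × 3 × 5
gcd(310, 30) = 2 × 5 = 10.

10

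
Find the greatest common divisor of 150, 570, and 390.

30

150 = 2 × 3 × 5^2
570 = 2 × 3 × 5 × 19
390 = 2 × 3 × 5 × 13
gcd(150, 570, 390) = 2 × 3 × 5 = 30.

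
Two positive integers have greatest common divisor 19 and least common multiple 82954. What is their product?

For any two positive integers, gcd × lcm = product = 19 × 82954 = 1576126.

1576126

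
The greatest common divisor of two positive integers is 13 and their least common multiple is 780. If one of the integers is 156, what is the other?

For two integers, gcd × lcm = product, so the other is (13 × 780) / 156 = 10140 / 156 = 65.

65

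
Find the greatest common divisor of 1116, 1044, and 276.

12

1116 = 2^2 × 3^2 × 31
1044 = 2^2 × 3^2 × 29
276 = 2^2 × 3 × 23
gcd(1116, 1044, 276) = 2^2 × 3 = 12.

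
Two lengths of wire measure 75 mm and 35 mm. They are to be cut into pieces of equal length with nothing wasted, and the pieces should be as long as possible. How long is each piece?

The greatest length dividing all of 75 and 35 is their gcd.
75 = 3 × 5^2
35 = 5 × 7
gcd(75, 35) = 5.

5 mm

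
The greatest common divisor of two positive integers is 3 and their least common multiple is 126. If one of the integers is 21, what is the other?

18

For two integers, gcd × lcm = product, so the other is (3 × 126) / 21 = 378 / 21 = 18.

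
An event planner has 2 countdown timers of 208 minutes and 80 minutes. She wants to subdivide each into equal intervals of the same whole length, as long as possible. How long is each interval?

16 minutes

The interval must divide each timer length; the longest such is the gcd.
208 = 2^4 × 13
80 = 2^4 × 5
gcd(208, 80) = 2^4 = 16.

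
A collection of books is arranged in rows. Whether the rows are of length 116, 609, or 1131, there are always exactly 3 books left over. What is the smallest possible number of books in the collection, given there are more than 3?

N − 3 must be a common multiple of 116, 609, and 1131.
116 = 2^2 × 29
609 = 3 × 7 × 29
1131 = 3 × 13 × 29
LCM(116, 609, 1131) = 2^2 × 3 × 7 × 13 × 29 = 31668.
Smallest N > 3 is LCM + 3 = 31668 + 3 = 31671.

31671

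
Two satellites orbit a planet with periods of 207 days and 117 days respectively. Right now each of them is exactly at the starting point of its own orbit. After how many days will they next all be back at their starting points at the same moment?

2691 days

We need the least common multiple of the intervals.
207 = 3^2 × 23
117 = 3^2 × 13
LCM(207, 117) = 3^2 × 13 × 23 = 2691.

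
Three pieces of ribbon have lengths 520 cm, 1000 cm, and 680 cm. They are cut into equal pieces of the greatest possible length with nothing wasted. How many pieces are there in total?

55

Piece length = gcd(520, 1000, 680).
520 = 2^3 × 5 × 13
1000 = 2^3 × 5^3
680 = 2^3 × 5 × 17
gcd(520, 1000, 680) = 2^3 × 5 = 40.
Total pieces = 520/40 + 1000/40 + 680/40 = 13 + 25 + 17 = 55.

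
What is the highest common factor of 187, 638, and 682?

187 = 11 × 17
638 = 2 × 11 × 29
682 = 2 × 11 × 31
gcd(187, 638, 682) = 11.

11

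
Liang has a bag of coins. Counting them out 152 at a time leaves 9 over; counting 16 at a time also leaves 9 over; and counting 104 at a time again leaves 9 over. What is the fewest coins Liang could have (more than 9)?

3961

N − 9 must be a common multiple of 152, 16, and 104.
152 = 2^3 × 19
16 = 2^4
104 = 2^3 × 13
LCM(152, 16, 104) = 2^4 × 13 × 19 = 3952.
Smallest N > 9 is LCM + 9 = 3952 + 9 = 3961.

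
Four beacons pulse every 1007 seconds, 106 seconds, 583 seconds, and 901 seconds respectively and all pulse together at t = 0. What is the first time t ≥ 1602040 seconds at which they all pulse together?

Joint pulses occur at multiples of LCM(1007, 106, 583, 901).
1007 = 19 × 53
106 = 2 × 53
583 = 11 × 53
901 = 17 × 53
LCM(1007, 106, 583, 901) = 2 × 11 × 17 × 19 × 53 = 376618.
Smallest multiple of 376618 that is ≥ 1602040: ⌈1602040/376618⌉ × 376618 = 5 × 376618 = 1883090.

1883090 seconds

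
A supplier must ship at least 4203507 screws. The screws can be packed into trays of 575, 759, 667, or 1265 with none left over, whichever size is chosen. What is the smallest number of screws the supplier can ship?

The number of screws must be a common multiple of 575, 759, 667, and 1265, so a multiple of their LCM.
575 = 5^2 × 23
759 = 3 × 11 × 23
667 = 23 × 29
1265 = 5 × 11 × 23
LCM(575, 759, 667, 1265) = 3 × 5^2 × 11 × 23 × 29 = 550275.
Smallest multiple of 550275 that is ≥ 4203507: ⌈4203507/550275⌉ × 550275 = 8 × 550275 = 4402200.

4402200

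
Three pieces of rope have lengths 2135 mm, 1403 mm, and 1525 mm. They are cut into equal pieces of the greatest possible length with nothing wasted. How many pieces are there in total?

Piece length = gcd(2135, 1403, 1525).
2135 = 5 × 7 × 61
1403 = 23 × 61
1525 = 5^2 × 61
gcd(2135, 1403, 1525) = 61.
Total pieces = 2135/61 + 1403/61 + 1525/61 = 35 + 23 + 25 = 83.

83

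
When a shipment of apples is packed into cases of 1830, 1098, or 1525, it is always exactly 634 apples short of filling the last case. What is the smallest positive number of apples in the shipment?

Being 634 short of a full case of size k means N ≡ −634 (mod k), i.e. N + 634 is a multiple of each size.
1830 = 2 × 3 × 5 × 61
1098 = 2 × 3^2 × 61
1525 = 5^2 × 61
LCM(1830, 1098, 1525) = 2 × 3^2 × 5^2 × 61 = 27450.
Smallest positive N is 27450 − 634 = 26816.

26816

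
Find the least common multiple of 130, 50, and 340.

22100

130 = 2 × 5 × 13
50 = 2 × 5^2
340 = 2^2 × 5 × 17
LCM(130, 50, 340) = 2^2 × 5^2 × 13 × 17 = 22100.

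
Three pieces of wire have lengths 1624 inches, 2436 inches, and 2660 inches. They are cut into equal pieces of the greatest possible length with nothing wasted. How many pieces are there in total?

240

Piece length = gcd(1624, 2436, 2660).
1624 = 2^3 × 7 × 29
2436 = 2^2 × 3 × 7 × 29
2660 = 2^2 × 5 × 7 × 19
gcd(1624, 2436, 2660) = 2^2 × 7 = 28.
Total pieces = 1624/28 + 2436/28 + 2660/28 = 58 + 87 + 95 = 240.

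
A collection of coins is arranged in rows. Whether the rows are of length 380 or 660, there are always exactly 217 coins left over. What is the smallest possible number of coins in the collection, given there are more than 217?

12757

N − 217 must be a common multiple of 380 and 660.
380 = 2^2 × 5 × 19
660 = 2^2 × 3 × 5 × 11
LCM(380, 660) = 2^2 × 3 × 5 × 11 × 19 = 12540.
Smallest N > 217 is LCM + 217 = 12540 + 217 = 12757.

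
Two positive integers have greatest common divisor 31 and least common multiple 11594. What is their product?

359414

For any two positive integers, gcd × lcm = product = 31 × 11594 = 359414.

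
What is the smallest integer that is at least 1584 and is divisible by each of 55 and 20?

1760

The integer must be a common multiple of 55 and 20, so a multiple of their LCM.
55 = 5 × 11
20 = 2^2 × 5
LCM(55, 20) = 2^2 × 5 × 11 = 220.
Smallest multiple of 220 that is ≥ 1584: ⌈1584/220⌉ × 220 = 8 × 220 = 1760.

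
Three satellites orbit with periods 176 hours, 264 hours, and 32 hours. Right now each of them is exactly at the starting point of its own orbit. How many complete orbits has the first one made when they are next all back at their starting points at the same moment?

All finish a whole number of cycles simultaneously at t = LCM of the periods.
176 = 2^4 × 11
264 = 2^3 × 3 × 11
32 = 2^5
LCM(176, 264, 32) = 2^5 × 3 × 11 = 1056.
Orbits for period 176: 1056 / 176 = 6.

6 orbits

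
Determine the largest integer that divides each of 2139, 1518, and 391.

23

2139 = 3 × 23 × 31
1518 = 2 × 3 × 11 × 23
391 = 17 × 23
gcd(2139, 1518, 391) = 23.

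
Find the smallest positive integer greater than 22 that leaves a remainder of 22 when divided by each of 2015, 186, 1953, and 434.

N − 22 must be a common multiple of 2015, 186, 1953, and 434.
2015 = 5 × 13 × 31
186 = 2 × 3 × 31
1953 = 3^2 × 7 × 31
434 = 2 × 7 × 31
LCM(2015, 186, 1953, 434) = 2 × 3^2 × 5 × 7 × 13 × 31 = 253890.
Smallest N > 22 is LCM + 22 = 253890 + 22 = 253912.

253912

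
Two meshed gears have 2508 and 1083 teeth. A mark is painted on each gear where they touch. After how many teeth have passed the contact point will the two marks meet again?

They coincide at every common multiple of the periods; the first is the LCM.
2508 = 2^2 × 3 × 11 × 19
1083 = 3 × 19^2
LCM(2508, 1083) = 2^2 × 3 × 11 × 19^2 = 47652.

47652 teeth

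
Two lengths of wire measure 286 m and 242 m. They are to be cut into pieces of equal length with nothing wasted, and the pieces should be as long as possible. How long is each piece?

22 m

By the Euclidean algorithm:
286 = 1 × 242 + 44
242 = 5 × 44 + 22
44 = 2 × 22 + 0
gcd(286, 242) = 22.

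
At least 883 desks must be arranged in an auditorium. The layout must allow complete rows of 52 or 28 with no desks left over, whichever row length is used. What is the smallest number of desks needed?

The number of desks must be a common multiple of 52 and 28, so a multiple of their LCM.
52 = 2^2 × 13
28 = 2^2 × 7
LCM(52, 28) = 2^2 × 7 × 13 = 364.
Smallest multiple of 364 that is ≥ 883: ⌈883/364⌉ × 364 = 3 × 364 = 1092.

1092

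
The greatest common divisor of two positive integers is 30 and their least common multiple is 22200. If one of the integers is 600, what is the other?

1110

For two integers, gcd × lcm = product, so the other is (30 × 22200) / 600 = 666000 / 600 = 1110.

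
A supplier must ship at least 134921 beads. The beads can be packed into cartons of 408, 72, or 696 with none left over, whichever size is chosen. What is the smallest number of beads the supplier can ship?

141984

The number of beads must be a common multiple of 408, 72, and 696, so a multiple of their LCM.
408 = 2^3 × 3 × 17
72 = 2^3 × 3^2
696 = 2^3 × 3 × 29
LCM(408, 72, 696) = 2^3 × 3^2 × 17 × 29 = 35496.
Smallest multiple of 35496 that is ≥ 134921: ⌈134921/35496⌉ × 35496 = 4 × 35496 = 141984.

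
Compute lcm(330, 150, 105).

330 = 2 × 3 × 5 × 11
150 = 2 × 3 × 5^2
105 = 3 × 5 × 7
LCM(330, 150, 105) = 2 × 3 × 5^2 × 7 × 11 = 11550.

11550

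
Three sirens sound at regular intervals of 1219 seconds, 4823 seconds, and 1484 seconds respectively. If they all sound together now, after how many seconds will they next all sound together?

443716 seconds

We need the least common multiple of the intervals.
1219 = 23 × 53
4823 = 7 × 13 × 53
1484 = 2^2 × 7 × 53
LCM(1219, 4823, 1484) = 2^2 × 7 × 13 × 23 × 53 = 443716.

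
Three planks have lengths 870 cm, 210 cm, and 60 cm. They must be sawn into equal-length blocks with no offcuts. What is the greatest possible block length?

The block length must divide every plank, so the greatest is gcd(870, 210, 60).
870 = 2 × 3 × 5 × 29
210 = 2 × 3 × 5 × 7
60 = 2^2 × 3 × 5
gcd(870, 210, 60) = 2 × 3 × 5 = 30.

30 cm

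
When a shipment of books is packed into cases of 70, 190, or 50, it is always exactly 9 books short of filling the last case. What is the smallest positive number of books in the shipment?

Being 9 short of a full case of size k means N ≡ −9 (mod k), i.e. N + 9 is a multiple of each size.
70 = 2 × 5 × 7
190 = 2 × 5 × 19
50 = 2 × 5^2
LCM(70, 190, 50) = 2 × 5^2 × 7 × 19 = 6650.
Smallest positive N is 6650 − 9 = 6641.

6641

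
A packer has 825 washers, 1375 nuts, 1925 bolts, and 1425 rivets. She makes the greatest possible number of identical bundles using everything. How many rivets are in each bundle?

Number of bundles = gcd(825, 1375, 1925, 1425).
825 = 3 × 5^2 × 11
1375 = 5^3 × 11
1925 = 5^2 × 7 × 11
1425 = 3 × 5^2 × 19
gcd(825, 1375, 1925, 1425) = 5^2 = 25.
rivets per bundle = 1425 / 25 = 57.

57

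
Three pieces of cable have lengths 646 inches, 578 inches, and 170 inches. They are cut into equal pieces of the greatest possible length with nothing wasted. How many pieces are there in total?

41

Piece length = gcd(646, 578, 170).
646 = 2 × 17 × 19
578 = 2 × 17^2
170 = 2 × 5 × 17
gcd(646, 578, 170) = 2 × 17 = 34.
Total pieces = 646/34 + 578/34 + 170/34 = 19 + 17 + 5 = 41.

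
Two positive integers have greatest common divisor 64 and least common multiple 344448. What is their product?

22044672

For any two positive integers, gcd × lcm = product = 64 × 344448 = 22044672.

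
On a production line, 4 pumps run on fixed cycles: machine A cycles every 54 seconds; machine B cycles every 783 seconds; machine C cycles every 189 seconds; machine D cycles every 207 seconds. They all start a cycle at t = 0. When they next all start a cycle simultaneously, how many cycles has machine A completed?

The first common completion time is the LCM of the periods.
54 = 2 × 3^3
783 = 3^3 × 29
189 = 3^3 × 7
207 = 3^2 × 23
LCM(54, 783, 189, 207) = 2 × 3^3 × 7 × 23 × 29 = 252126.
Cycles for period 54: 252126 / 54 = 4669.

4669 cycles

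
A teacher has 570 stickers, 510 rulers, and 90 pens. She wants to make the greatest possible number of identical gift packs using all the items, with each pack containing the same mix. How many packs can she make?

30 packs

The pack count must divide each quantity, so the greatest is gcd(570, 510, 90).
570 = 2 × 3 × 5 × 19
510 = 2 × 3 × 5 × 17
90 = 2 × 3^2 × 5
gcd(570, 510, 90) = 2 × 3 × 5 = 30.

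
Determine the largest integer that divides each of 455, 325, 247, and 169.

455 = 5 × 7 × 13
325 = 5^2 × 13
247 = 13 × 19
169 = 13^2
gcd(455, 325, 247, 169) = 13.

13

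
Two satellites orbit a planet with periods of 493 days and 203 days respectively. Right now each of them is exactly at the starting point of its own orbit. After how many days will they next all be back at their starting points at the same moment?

3451 days

They coincide at every common multiple of the periods; the first is the LCM.
493 = 17 × 29
203 = 7 × 29
LCM(493, 203) = 7 × 17 × 29 = 3451.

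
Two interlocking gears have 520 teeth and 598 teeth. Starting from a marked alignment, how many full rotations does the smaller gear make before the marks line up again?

23 rotations

They are all back at their starting positions together after one LCM of the periods.
520 = 2^3 × 5 × 13
598 = 2 × 13 × 23
LCM(520, 598) = 2^3 × 5 × 13 × 23 = 11960.
Rotations for period 520: 11960 / 520 = 23.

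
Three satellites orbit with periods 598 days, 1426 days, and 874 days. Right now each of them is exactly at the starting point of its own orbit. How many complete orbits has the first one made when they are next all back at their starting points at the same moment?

589 orbits

The first common completion time is the LCM of the periods.
598 = 2 × 13 × 23
1426 = 2 × 23 × 31
874 = 2 × 19 × 23
LCM(598, 1426, 874) = 2 × 13 × 19 × 23 × 31 = 352222.
Orbits for period 598: 352222 / 598 = 589.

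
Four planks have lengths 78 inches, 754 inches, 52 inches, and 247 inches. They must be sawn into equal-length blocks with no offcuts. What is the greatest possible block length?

13 inches

The block length must divide every plank, so the greatest is gcd(78, 754, 52, 247).
78 = 2 × 3 × 13
754 = 2 × 13 × 29
52 = 2^2 × 13
247 = 13 × 19
gcd(78, 754, 52, 247) = 13.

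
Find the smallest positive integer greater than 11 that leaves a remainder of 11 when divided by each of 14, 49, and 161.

2265

N − 11 must be a common multiple of 14, 49, and 161.
14 = 2 × 7
49 = 7^2
161 = 7 × 23
LCM(14, 49, 161) = 2 × 7^2 × 23 = 2254.
Smallest N > 11 is LCM + 11 = 2254 + 11 = 2265.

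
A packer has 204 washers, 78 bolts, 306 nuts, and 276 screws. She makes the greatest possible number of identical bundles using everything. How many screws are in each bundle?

Number of bundles = gcd(204, 78, 306, 276).
204 = 2^2 × 3 × 17
78 = 2 × 3 × 13
306 = 2 × 3^2 × 17
276 = 2^2 × 3 × 23
gcd(204, 78, 306, 276) = 2 × 3 = 6.
screws per bundle = 276 / 6 = 46.

46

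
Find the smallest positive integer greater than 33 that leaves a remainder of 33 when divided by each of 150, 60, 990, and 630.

69333

N − 33 must be a common multiple of 150, 60, 990, and 630.
150 = 2 × 3 × 5^2
60 = 2^2 × 3 × 5
990 = 2 × 3^2 × 5 × 11
630 = 2 × 3^2 × 5 × 7
LCM(150, 60, 990, 630) = 2^2 × 3^2 × 5^2 × 7 × 11 = 69300.
Smallest N > 33 is LCM + 33 = 69300 + 33 = 69333.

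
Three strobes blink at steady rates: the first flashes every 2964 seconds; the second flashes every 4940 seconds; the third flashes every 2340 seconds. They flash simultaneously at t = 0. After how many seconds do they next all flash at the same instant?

We need the least common multiple of the intervals.
2964 = 2^2 × 3 × 13 × 19
4940 = 2^2 × 5 × 13 × 19
2340 = 2^2 × 3^2 × 5 × 13
LCM(2964, 4940, 2340) = 2^2 × 3^2 × 5 × 13 × 19 = 44460.

44460 seconds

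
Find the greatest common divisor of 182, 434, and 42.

182 = 2 × 7 × 13
434 = 2 × 7 × 31
42 = 2 × 3 × 7
gcd(182, 434, 42) = 2 × 7 = 14.

14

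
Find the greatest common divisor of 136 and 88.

8

136 = 2^3 × 17
88 = 2^3 × 11
gcd(136, 88) = 2^3 = 8.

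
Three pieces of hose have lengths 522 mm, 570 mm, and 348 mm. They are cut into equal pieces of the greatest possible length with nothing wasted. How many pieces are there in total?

240

Piece length = gcd(522, 570, 348).
522 = 2 × 3^2 × 29
570 = 2 × 3 × 5 × 19
348 = 2^2 × 3 × 29
gcd(522, 570, 348) = 2 × 3 = 6.
Total pieces = 522/6 + 570/6 + 348/6 = 87 + 95 + 58 = 240.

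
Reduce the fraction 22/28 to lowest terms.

11/14

22 = 2 × 11
28 = 2^2 × 7
gcd(22, 28) = 2.
Divide numerator and denominator by 2: 22/28 = 11/14.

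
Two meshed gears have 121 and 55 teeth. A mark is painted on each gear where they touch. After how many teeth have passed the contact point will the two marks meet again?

605 teeth

They coincide at every common multiple of the periods; the first is the LCM.
121 = 11^2
55 = 5 × 11
LCM(121, 55) = 5 × 11^2 = 605.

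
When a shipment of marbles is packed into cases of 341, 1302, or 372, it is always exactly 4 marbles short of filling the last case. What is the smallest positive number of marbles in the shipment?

28640

Being 4 short of a full case of size k means N ≡ −4 (mod k), i.e. N + 4 is a multiple of each size.
341 = 11 × 31
1302 = 2 × 3 × 7 × 31
372 = 2^2 × 3 × 31
LCM(341, 1302, 372) = 2^2 × 3 × 7 × 11 × 31 = 28644.
Smallest positive N is 28644 − 4 = 28640.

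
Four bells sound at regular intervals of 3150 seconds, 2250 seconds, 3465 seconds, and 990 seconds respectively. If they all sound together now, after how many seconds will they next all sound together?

173250 seconds

The first simultaneous occurrence is after LCM of the individual periods.
3150 = 2 × 3^2 × 5^2 × 7
2250 = 2 × 3^2 × 5^3
3465 = 3^2 × 5 × 7 × 11
990 = 2 × 3^2 × 5 × 11
LCM(3150, 2250, 3465, 990) = 2 × 3^2 × 5^3 × 7 × 11 = 173250.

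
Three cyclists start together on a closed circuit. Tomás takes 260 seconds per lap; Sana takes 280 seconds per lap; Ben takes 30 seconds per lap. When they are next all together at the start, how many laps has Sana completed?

They are all back at their starting positions together after one LCM of the periods.
260 = 2^2 × 5 × 13
280 = 2^3 × 5 × 7
30 = 2 × 3 × 5
LCM(260, 280, 30) = 2^3 × 3 × 5 × 7 × 13 = 10920.
Laps for period 280: 10920 / 280 = 39.

39 laps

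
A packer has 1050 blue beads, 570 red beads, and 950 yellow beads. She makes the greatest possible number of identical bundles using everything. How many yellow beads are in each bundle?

95

Number of bundles = gcd(1050, 570, 950).
1050 = 2 × 3 × 5^2 × 7
570 = 2 × 3 × 5 × 19
950 = 2 × 5^2 × 19
gcd(1050, 570, 950) = 2 × 5 = 10.
yellow beads per bundle = 950 / 10 = 95.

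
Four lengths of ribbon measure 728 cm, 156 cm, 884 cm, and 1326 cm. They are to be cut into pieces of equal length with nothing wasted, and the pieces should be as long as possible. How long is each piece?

26 cm

The greatest length dividing all of 728, 156, 884, and 1326 is their gcd.
728 = 2^3 × 7 × 13
156 = 2^2 × 3 × 13
884 = 2^2 × 13 × 17
1326 = 2 × 3 × 13 × 17
gcd(728, 156, 884, 1326) = 2 × 13 = 26.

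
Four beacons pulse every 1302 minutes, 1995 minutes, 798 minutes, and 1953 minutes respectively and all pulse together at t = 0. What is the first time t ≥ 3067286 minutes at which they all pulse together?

Joint pulses occur at multiples of LCM(1302, 1995, 798, 1953).
1302 = 2 × 3 × 7 × 31
1995 = 3 × 5 × 7 × 19
798 = 2 × 3 × 7 × 19
1953 = 3^2 × 7 × 31
LCM(1302, 1995, 798, 1953) = 2 × 3^2 × 5 × 7 × 19 × 31 = 371070.
Smallest multiple of 371070 that is ≥ 3067286: ⌈3067286/371070⌉ × 371070 = 9 × 371070 = 3339630.

3339630 minutes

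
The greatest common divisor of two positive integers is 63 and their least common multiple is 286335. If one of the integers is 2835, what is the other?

6363

For two integers, gcd × lcm = product, so the other is (63 × 286335) / 2835 = 18039105 / 2835 = 6363.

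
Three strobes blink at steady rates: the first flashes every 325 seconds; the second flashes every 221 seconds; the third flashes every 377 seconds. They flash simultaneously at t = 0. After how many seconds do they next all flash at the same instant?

160225 seconds

The first simultaneous occurrence is after LCM of the individual periods.
325 = 5^2 × 13
221 = 13 × 17
377 = 13 × 29
LCM(325, 221, 377) = 5^2 × 13 × 17 × 29 = 160225.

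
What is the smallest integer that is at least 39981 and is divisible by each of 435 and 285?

41325

The integer must be a common multiple of 435 and 285, so a multiple of their LCM.
435 = 3 × 5 × 29
285 = 3 × 5 × 19
LCM(435, 285) = 3 × 5 × 19 × 29 = 8265.
Smallest multiple of 8265 that is ≥ 39981: ⌈39981/8265⌉ × 8265 = 5 × 8265 = 41325.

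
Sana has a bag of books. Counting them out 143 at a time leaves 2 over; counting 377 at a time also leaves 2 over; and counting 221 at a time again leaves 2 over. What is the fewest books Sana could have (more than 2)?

70501

N − 2 must be a common multiple of 143, 377, and 221.
143 = 11 × 13
377 = 13 × 29
221 = 13 × 17
LCM(143, 377, 221) = 11 × 13 × 17 × 29 = 70499.
Smallest N > 2 is LCM + 2 = 70499 + 2 = 70501.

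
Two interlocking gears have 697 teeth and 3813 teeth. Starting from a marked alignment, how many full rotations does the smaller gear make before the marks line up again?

All finish a whole number of cycles simultaneously at t = LCM of the periods.
697 = 17 × 41
3813 = 3 × 31 × 41
LCM(697, 3813) = 3 × 17 × 31 × 41 = 64821.
Rotations for period 697: 64821 / 697 = 93.

93 rotations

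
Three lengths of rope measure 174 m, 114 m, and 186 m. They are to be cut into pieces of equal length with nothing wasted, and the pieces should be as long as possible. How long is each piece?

6 m

The greatest length dividing all of 174, 114, and 186 is their gcd.
174 = 2 × 3 × 29
114 = 2 × 3 × 19
186 = 2 × 3 × 31
gcd(174, 114, 186) = 2 × 3 = 6.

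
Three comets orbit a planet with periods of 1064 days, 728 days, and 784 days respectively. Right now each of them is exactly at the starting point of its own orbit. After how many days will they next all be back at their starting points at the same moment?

We need the least common multiple of the intervals.
1064 = 2^3 × 7 × 19
728 = 2^3 × 7 × 13
784 = 2^4 × 7^2
LCM(1064, 728, 784) = 2^4 × 7^2 × 13 × 19 = 193648.

193648 days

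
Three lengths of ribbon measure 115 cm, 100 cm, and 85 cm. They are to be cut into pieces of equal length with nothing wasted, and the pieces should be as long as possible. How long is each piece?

5 cm

Each piece length must divide every original length, so the longest possible is gcd(115, 100, 85).
115 = 5 × 23
100 = 2^2 × 5^2
85 = 5 × 17
gcd(115, 100, 85) = 5.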